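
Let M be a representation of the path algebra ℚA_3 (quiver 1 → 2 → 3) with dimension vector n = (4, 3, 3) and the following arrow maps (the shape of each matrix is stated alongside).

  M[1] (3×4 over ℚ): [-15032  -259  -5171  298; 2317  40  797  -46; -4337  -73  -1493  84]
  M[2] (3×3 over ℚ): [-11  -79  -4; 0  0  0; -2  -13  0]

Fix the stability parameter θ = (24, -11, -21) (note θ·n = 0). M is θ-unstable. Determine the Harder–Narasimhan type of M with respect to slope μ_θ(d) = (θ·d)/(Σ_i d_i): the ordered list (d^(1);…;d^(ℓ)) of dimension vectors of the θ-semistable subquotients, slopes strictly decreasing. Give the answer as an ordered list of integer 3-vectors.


Barcode: M ≅ I[1,1], I[1,2], I[1,3]^2, I[3,3]. HN layers by μ_θ (4 steps, strictly decreasing):
  μ^(1)=24; μ^(2)=13/2; μ^(3)=-8/3; μ^(4)=-21

((1, 0, 0); (1, 1, 0); (2, 2, 2); (0, 0, 1))


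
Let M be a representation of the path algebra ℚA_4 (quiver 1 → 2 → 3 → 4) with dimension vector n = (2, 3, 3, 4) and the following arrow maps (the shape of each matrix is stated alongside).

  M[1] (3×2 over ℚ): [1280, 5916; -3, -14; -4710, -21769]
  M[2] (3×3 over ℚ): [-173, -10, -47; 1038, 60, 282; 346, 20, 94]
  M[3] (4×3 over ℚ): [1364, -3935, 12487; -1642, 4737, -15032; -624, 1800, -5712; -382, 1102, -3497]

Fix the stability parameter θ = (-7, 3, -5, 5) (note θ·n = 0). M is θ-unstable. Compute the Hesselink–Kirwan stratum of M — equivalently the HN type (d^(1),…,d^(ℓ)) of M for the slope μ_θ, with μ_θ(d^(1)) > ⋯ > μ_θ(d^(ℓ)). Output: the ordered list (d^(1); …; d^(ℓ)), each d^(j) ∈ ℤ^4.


Via rank(M_{q-1}∘⋯∘M_p): M ≅ I[1,2], I[1,3], I[2,2], I[3,4]^2, I[4,4]^2.
μ_θ-semistable layers: μ^(1)=5; μ^(2)=3; μ^(3)=-1; μ^(4)=-5; μ^(5)=-7

((0, 0, 0, 4); (0, 2, 0, 0); (0, 1, 1, 0); (0, 0, 2, 0); (2, 0, 0, 0))


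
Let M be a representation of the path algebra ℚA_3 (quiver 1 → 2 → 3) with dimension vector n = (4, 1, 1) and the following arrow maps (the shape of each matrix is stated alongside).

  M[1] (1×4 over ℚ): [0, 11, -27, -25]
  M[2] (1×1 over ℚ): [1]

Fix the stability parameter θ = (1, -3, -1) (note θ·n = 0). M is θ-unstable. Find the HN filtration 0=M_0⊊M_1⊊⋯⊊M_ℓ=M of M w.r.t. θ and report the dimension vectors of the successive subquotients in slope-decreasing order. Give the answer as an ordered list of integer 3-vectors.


Via rank(M_{q-1}∘⋯∘M_p): M ≅ I[1,1]^3, I[1,3].
μ_θ-semistable layers: μ^(1)=1; μ^(2)=-1

((3, 0, 0); (1, 1, 1))


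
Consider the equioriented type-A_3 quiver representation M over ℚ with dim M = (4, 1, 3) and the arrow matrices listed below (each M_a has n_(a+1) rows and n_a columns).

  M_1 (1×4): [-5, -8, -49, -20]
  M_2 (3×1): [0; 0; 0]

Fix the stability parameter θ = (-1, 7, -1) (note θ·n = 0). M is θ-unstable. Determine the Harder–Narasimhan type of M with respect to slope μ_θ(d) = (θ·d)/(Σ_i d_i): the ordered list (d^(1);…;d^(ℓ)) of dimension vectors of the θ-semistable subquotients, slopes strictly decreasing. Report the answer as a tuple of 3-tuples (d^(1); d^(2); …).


Via rank(M_{q-1}∘⋯∘M_p): M ≅ I[1,1]^3, I[1,2], I[3,3]^3.
μ_θ-semistable layers: μ^(1)=7; μ^(2)=-1

((0, 1, 0); (4, 0, 3))


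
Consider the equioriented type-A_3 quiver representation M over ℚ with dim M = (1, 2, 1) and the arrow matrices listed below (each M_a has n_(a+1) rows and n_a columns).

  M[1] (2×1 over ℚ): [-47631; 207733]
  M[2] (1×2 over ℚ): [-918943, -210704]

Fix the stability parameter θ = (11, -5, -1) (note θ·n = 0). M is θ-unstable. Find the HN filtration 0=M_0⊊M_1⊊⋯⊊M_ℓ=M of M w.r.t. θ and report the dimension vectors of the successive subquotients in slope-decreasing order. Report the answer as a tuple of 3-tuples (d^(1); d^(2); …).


Interval decomposition of M: I[1,3], I[2,2].
HN type (ℓ=2): μ^(1)=5/3; μ^(2)=-5

((1, 1, 1); (0, 1, 0))


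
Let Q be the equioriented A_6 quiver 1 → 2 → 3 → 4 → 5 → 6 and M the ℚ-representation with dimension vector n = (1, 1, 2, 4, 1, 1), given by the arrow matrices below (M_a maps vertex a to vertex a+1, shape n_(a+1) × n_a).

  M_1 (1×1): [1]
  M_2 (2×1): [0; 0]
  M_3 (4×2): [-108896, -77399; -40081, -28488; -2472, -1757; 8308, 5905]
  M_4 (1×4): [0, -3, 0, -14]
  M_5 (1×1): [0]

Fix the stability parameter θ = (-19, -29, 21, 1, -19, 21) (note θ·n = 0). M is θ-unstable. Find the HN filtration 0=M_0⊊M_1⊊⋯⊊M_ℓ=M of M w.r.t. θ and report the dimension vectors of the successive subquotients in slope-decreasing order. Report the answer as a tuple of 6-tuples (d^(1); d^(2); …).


Via rank(M_{q-1}∘⋯∘M_p): M ≅ I[1,2], I[3,4], I[3,5], I[4,4]^2, I[6,6].
μ_θ-semistable layers: μ^(1)=21; μ^(2)=11; μ^(3)=1; μ^(4)=-24

((0, 0, 0, 0, 0, 1); (0, 0, 1, 1, 0, 0); (0, 0, 1, 3, 1, 0); (1, 1, 0, 0, 0, 0))


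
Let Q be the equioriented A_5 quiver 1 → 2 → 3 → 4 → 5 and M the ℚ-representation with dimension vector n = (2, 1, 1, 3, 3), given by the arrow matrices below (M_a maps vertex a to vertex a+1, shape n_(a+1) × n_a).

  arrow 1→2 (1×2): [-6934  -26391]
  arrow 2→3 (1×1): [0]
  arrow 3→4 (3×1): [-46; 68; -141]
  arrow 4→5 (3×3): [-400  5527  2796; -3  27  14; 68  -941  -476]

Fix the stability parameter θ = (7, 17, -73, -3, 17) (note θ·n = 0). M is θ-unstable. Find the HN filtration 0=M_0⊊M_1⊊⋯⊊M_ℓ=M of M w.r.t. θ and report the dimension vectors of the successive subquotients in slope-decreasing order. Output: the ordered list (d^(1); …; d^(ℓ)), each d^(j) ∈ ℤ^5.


Barcode: M ≅ I[1,1], I[1,2], I[3,4], I[4,5]^2, I[5,5]. HN layers by μ_θ (4 steps, strictly decreasing):
  μ^(1)=17; μ^(2)=7; μ^(3)=-3; μ^(4)=-73

((0, 1, 0, 0, 3); (2, 0, 0, 0, 0); (0, 0, 0, 3, 0); (0, 0, 1, 0, 0))


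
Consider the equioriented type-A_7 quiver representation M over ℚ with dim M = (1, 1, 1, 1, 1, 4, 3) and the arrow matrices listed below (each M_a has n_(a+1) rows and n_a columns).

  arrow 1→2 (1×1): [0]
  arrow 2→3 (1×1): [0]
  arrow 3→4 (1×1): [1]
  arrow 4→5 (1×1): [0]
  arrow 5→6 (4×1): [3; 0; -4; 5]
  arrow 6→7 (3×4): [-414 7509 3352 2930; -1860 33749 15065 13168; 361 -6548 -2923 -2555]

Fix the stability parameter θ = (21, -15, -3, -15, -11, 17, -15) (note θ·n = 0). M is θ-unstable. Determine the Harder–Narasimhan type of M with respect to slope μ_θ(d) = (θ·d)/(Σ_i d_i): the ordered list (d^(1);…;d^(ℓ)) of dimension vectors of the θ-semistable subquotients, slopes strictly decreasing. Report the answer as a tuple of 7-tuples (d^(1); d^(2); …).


Interval decomposition of M: I[1,1], I[2,2], I[3,4], I[5,6], I[6,7]^3.
HN type (ℓ=6): μ^(1)=21; μ^(2)=17; μ^(3)=1; μ^(4)=-9; μ^(5)=-11; μ^(6)=-15

((1, 0, 0, 0, 0, 0, 0); (0, 0, 0, 0, 0, 1, 0); (0, 0, 0, 0, 0, 3, 3); (0, 0, 1, 1, 0, 0, 0); (0, 0, 0, 0, 1, 0, 0); (0, 1, 0, 0, 0, 0, 0))


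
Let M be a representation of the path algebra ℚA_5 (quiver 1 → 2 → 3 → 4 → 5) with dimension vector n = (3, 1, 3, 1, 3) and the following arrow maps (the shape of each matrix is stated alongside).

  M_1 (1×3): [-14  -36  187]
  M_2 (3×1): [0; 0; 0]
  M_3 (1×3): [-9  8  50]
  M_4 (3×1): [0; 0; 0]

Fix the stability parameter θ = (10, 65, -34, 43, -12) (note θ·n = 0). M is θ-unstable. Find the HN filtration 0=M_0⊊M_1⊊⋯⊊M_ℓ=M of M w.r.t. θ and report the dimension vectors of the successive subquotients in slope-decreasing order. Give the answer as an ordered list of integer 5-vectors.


Interval decomposition of M: I[1,1]^2, I[1,2], I[3,3]^2, I[3,4], I[5,5]^3.
HN type (ℓ=5): μ^(1)=65; μ^(2)=43; μ^(3)=10; μ^(4)=-12; μ^(5)=-34

((0, 1, 0, 0, 0); (0, 0, 0, 1, 0); (3, 0, 0, 0, 0); (0, 0, 0, 0, 3); (0, 0, 3, 0, 0))


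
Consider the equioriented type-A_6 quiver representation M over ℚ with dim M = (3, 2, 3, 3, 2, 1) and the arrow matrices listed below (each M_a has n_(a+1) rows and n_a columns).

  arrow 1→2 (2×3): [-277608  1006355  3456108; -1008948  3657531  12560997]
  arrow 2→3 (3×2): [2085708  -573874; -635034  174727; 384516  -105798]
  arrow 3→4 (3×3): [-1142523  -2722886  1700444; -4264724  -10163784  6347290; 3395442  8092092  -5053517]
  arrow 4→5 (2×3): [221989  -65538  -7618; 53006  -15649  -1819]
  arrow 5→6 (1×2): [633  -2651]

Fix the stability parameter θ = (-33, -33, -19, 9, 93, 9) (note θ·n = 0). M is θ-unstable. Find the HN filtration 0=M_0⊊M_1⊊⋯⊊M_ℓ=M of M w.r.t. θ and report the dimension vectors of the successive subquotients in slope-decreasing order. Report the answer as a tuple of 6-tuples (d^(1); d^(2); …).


Barcode: M ≅ I[1,1], I[1,2], I[1,6], I[3,4], I[3,5]. HN layers by μ_θ (5 steps, strictly decreasing):
  μ^(1)=93; μ^(2)=51; μ^(3)=9; μ^(4)=-19; μ^(5)=-33

((0, 0, 0, 0, 1, 0); (0, 0, 0, 0, 1, 1); (0, 0, 0, 3, 0, 0); (0, 0, 3, 0, 0, 0); (3, 2, 0, 0, 0, 0))


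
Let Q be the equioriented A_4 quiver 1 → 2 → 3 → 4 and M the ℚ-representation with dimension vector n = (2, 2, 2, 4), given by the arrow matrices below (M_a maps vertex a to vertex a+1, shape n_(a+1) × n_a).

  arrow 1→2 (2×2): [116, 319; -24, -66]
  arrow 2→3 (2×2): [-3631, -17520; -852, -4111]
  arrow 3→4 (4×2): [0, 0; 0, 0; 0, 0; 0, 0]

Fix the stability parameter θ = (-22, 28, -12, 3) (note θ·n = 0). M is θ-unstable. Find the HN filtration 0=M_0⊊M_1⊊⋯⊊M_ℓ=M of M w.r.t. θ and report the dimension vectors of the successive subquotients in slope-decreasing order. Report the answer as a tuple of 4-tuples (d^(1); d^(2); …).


Barcode: M ≅ I[1,1], I[1,3], I[2,3], I[4,4]^4. HN layers by μ_θ (3 steps, strictly decreasing):
  μ^(1)=8; μ^(2)=3; μ^(3)=-22

((0, 2, 2, 0); (0, 0, 0, 4); (2, 0, 0, 0))


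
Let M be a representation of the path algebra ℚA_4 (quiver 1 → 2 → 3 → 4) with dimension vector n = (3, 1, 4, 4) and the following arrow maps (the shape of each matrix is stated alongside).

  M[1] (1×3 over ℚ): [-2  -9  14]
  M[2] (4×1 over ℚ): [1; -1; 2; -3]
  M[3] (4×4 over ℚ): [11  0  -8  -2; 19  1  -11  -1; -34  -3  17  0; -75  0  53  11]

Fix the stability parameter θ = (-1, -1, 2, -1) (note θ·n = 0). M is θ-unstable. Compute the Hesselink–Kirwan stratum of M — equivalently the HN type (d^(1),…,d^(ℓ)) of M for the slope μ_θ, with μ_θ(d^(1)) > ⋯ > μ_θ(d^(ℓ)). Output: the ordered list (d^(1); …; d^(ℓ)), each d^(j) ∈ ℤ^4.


Interval decomposition of M: I[1,1]^2, I[1,4], I[3,4]^3.
HN type (ℓ=2): μ^(1)=1/2; μ^(2)=-1

((0, 0, 4, 4); (3, 1, 0, 0))


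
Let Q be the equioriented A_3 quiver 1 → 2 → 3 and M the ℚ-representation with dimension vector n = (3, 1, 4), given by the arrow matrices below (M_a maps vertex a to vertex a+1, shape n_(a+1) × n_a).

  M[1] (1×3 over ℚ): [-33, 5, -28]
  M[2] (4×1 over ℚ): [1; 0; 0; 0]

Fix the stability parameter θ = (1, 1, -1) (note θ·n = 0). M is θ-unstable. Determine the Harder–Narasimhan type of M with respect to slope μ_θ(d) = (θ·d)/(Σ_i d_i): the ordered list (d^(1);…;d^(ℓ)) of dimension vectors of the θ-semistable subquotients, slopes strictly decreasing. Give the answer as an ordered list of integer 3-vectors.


Barcode: M ≅ I[1,1]^2, I[1,3], I[3,3]^3. HN layers by μ_θ (3 steps, strictly decreasing):
  μ^(1)=1; μ^(2)=1/3; μ^(3)=-1

((2, 0, 0); (1, 1, 1); (0, 0, 3))


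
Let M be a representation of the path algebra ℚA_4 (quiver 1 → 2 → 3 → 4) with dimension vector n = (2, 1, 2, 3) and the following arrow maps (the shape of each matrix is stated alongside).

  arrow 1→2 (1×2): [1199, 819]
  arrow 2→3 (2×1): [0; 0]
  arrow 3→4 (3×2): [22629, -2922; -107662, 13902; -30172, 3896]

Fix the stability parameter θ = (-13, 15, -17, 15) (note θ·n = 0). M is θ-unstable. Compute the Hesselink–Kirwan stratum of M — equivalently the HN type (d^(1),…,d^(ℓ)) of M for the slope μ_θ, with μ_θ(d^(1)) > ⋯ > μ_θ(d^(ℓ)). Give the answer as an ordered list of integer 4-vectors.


Via rank(M_{q-1}∘⋯∘M_p): M ≅ I[1,1], I[1,2], I[3,4]^2, I[4,4].
μ_θ-semistable layers: μ^(1)=15; μ^(2)=-13; μ^(3)=-17

((0, 1, 0, 3); (2, 0, 0, 0); (0, 0, 2, 0))


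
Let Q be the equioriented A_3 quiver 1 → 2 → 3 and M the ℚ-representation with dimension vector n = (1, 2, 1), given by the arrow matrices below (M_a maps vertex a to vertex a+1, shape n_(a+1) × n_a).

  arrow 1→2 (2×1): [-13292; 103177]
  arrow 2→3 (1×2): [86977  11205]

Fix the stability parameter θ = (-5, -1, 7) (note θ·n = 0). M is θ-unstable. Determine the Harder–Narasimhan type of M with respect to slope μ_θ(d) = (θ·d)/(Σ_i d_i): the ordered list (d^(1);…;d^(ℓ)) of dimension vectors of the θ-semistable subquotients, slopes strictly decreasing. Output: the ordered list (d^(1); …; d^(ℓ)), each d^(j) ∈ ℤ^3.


Interval decomposition of M: I[1,3], I[2,2].
HN type (ℓ=3): μ^(1)=7; μ^(2)=-1; μ^(3)=-5

((0, 0, 1); (0, 2, 0); (1, 0, 0))


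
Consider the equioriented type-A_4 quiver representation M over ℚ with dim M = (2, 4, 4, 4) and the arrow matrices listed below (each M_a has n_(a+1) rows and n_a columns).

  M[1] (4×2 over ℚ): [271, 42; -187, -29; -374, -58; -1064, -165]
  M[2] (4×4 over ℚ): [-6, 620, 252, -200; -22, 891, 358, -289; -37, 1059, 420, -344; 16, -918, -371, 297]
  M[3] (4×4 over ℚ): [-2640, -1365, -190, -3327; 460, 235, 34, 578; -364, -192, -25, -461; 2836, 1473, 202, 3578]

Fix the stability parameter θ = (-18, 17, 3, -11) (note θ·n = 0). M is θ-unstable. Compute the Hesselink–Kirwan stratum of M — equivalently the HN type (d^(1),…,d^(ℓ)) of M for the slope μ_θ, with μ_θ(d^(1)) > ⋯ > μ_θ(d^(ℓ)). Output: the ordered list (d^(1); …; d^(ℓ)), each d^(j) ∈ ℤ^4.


Interval decomposition of M: I[1,4]^2, I[2,3], I[2,4], I[4,4].
HN type (ℓ=4): μ^(1)=10; μ^(2)=3; μ^(3)=-11; μ^(4)=-18

((0, 1, 1, 0); (0, 3, 3, 3); (0, 0, 0, 1); (2, 0, 0, 0))


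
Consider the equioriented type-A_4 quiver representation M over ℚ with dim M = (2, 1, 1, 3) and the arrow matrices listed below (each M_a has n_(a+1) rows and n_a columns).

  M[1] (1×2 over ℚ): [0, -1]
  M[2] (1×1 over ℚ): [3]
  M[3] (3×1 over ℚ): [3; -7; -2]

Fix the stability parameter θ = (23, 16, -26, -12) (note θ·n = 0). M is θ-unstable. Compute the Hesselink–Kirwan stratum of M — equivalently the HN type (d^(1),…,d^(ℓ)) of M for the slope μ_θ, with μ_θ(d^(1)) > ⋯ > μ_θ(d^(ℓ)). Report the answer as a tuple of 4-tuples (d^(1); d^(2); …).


Interval decomposition of M: I[1,1], I[1,4], I[4,4]^2.
HN type (ℓ=3): μ^(1)=23; μ^(2)=1/4; μ^(3)=-12

((1, 0, 0, 0); (1, 1, 1, 1); (0, 0, 0, 2))


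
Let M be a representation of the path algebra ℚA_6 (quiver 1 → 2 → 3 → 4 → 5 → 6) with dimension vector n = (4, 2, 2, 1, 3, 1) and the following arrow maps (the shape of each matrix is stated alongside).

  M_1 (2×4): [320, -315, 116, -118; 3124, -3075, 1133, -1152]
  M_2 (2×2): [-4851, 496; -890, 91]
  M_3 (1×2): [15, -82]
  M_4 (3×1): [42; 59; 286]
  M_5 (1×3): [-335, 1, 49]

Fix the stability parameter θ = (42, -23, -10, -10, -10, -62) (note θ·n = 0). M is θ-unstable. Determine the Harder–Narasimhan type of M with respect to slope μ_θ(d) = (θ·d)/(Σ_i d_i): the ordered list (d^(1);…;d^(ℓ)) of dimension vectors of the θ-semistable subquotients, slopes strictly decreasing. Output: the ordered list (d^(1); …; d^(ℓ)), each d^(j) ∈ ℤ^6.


Barcode: M ≅ I[1,1]^2, I[1,3], I[1,6], I[5,5]^2. HN layers by μ_θ (4 steps, strictly decreasing):
  μ^(1)=42; μ^(2)=3; μ^(3)=-10; μ^(4)=-73/6

((2, 0, 0, 0, 0, 0); (1, 1, 1, 0, 0, 0); (0, 0, 0, 0, 2, 0); (1, 1, 1, 1, 1, 1))


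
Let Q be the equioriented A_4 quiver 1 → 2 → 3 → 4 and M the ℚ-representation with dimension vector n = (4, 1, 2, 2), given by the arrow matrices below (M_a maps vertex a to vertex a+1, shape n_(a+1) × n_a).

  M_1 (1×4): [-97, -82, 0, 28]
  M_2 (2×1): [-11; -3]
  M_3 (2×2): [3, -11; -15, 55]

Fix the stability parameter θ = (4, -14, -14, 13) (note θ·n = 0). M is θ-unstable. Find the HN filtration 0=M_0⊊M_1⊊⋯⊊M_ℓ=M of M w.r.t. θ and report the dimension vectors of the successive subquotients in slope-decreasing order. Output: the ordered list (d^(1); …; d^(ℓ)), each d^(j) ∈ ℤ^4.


Barcode: M ≅ I[1,1]^3, I[1,3], I[3,4], I[4,4]. HN layers by μ_θ (4 steps, strictly decreasing):
  μ^(1)=13; μ^(2)=4; μ^(3)=-8; μ^(4)=-14

((0, 0, 0, 2); (3, 0, 0, 0); (1, 1, 1, 0); (0, 0, 1, 0))


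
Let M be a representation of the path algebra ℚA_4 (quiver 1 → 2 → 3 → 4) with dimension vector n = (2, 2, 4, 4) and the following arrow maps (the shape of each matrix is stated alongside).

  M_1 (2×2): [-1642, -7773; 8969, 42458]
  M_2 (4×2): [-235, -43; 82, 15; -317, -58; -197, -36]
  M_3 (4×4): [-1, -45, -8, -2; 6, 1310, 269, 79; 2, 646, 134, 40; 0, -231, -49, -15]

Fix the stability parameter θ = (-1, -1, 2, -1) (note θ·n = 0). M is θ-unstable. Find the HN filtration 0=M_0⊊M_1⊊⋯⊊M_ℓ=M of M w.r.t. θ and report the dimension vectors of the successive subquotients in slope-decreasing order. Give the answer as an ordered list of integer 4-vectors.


Via rank(M_{q-1}∘⋯∘M_p): M ≅ I[1,4]^2, I[3,4]^2.
μ_θ-semistable layers: μ^(1)=1/2; μ^(2)=-1

((0, 0, 4, 4); (2, 2, 0, 0))


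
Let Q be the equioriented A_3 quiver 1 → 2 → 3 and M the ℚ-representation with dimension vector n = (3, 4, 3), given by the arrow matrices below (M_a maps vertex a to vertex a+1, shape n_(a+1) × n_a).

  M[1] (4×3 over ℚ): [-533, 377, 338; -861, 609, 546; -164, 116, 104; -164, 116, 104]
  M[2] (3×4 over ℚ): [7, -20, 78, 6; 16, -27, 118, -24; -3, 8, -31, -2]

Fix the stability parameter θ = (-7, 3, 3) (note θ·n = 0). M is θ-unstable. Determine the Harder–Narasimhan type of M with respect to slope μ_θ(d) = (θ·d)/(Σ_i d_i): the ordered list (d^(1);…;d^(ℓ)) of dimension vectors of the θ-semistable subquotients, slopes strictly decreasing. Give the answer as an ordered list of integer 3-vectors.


Interval decomposition of M: I[1,1]^2, I[1,3], I[2,2], I[2,3]^2.
HN type (ℓ=2): μ^(1)=3; μ^(2)=-7

((0, 4, 3); (3, 0, 0))


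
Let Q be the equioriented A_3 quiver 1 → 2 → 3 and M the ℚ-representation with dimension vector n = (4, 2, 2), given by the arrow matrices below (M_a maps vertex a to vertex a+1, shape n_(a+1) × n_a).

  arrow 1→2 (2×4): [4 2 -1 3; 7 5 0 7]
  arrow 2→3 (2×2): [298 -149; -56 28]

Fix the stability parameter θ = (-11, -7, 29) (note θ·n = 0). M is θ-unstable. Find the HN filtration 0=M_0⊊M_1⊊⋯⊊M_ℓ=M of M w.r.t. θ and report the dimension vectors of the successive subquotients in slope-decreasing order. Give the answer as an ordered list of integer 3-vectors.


Barcode: M ≅ I[1,1]^2, I[1,2], I[1,3], I[3,3]. HN layers by μ_θ (3 steps, strictly decreasing):
  μ^(1)=29; μ^(2)=-7; μ^(3)=-11

((0, 0, 2); (0, 2, 0); (4, 0, 0))


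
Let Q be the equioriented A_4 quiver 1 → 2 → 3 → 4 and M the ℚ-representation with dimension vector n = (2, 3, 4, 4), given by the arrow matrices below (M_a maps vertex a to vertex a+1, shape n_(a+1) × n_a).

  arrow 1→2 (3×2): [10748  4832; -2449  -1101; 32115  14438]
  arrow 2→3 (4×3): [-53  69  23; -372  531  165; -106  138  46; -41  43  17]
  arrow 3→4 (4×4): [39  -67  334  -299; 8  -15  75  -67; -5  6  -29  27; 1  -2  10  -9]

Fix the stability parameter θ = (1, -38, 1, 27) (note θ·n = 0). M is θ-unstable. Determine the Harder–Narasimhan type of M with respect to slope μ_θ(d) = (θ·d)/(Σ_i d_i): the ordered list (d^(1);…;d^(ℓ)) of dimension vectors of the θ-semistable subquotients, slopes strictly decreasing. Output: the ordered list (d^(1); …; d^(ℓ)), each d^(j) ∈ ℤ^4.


Via rank(M_{q-1}∘⋯∘M_p): M ≅ I[1,2], I[1,4], I[2,4], I[3,4]^2.
μ_θ-semistable layers: μ^(1)=27; μ^(2)=1; μ^(3)=-37/2; μ^(4)=-38

((0, 0, 0, 4); (0, 0, 4, 0); (2, 2, 0, 0); (0, 1, 0, 0))


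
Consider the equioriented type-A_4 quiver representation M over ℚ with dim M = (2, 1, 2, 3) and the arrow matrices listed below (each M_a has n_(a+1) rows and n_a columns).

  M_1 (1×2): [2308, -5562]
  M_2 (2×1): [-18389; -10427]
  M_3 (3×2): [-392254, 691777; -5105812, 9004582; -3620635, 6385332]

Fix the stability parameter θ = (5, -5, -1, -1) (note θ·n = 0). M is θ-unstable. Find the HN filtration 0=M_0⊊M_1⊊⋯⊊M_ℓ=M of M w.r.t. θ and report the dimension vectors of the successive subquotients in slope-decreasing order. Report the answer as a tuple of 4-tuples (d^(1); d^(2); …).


Barcode: M ≅ I[1,1], I[1,4], I[3,4], I[4,4]. HN layers by μ_θ (3 steps, strictly decreasing):
  μ^(1)=5; μ^(2)=-1/2; μ^(3)=-1

((1, 0, 0, 0); (1, 1, 1, 1); (0, 0, 1, 2))


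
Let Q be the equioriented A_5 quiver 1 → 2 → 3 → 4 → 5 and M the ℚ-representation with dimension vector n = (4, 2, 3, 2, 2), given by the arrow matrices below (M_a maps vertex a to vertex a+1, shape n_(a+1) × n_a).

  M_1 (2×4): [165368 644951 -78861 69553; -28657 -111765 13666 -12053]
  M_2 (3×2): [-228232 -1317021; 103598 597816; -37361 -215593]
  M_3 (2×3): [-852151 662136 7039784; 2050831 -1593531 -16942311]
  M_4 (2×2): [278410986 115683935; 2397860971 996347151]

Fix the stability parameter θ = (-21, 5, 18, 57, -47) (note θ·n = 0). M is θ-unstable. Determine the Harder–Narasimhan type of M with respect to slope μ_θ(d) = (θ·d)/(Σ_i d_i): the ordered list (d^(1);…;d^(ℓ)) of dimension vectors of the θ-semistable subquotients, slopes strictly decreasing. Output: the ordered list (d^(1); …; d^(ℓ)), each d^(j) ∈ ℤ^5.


Via rank(M_{q-1}∘⋯∘M_p): M ≅ I[1,1]^2, I[1,5]^2, I[3,3].
μ_θ-semistable layers: μ^(1)=18; μ^(2)=28/3; μ^(3)=5; μ^(4)=-21

((0, 0, 1, 0, 0); (0, 0, 2, 2, 2); (0, 2, 0, 0, 0); (4, 0, 0, 0, 0))


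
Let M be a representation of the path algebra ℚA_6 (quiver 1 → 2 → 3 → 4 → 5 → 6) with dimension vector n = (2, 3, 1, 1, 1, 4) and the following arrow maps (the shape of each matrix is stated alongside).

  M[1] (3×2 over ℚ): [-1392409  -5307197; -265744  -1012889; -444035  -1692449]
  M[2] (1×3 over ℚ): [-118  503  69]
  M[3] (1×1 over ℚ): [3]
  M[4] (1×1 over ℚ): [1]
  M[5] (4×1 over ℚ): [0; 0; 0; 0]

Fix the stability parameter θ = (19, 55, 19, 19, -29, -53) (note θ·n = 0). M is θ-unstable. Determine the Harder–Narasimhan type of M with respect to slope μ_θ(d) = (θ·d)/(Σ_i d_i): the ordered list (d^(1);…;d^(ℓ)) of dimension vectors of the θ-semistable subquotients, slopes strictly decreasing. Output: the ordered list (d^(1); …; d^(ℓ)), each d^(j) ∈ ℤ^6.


Interval decomposition of M: I[1,2], I[1,5], I[2,2], I[6,6]^4.
HN type (ℓ=4): μ^(1)=55; μ^(2)=19; μ^(3)=83/5; μ^(4)=-53

((0, 2, 0, 0, 0, 0); (1, 0, 0, 0, 0, 0); (1, 1, 1, 1, 1, 0); (0, 0, 0, 0, 0, 4))


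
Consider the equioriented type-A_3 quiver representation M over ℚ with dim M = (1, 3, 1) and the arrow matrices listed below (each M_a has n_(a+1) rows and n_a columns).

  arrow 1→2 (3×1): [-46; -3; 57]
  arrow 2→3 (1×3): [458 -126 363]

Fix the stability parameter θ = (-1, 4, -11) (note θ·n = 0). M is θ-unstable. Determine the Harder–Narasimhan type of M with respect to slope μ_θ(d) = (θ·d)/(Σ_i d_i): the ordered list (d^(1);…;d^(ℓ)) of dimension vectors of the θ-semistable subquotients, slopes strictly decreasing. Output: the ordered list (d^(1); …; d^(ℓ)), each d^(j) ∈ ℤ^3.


Via rank(M_{q-1}∘⋯∘M_p): M ≅ I[1,3], I[2,2]^2.
μ_θ-semistable layers: μ^(1)=4; μ^(2)=-8/3

((0, 2, 0); (1, 1, 1))


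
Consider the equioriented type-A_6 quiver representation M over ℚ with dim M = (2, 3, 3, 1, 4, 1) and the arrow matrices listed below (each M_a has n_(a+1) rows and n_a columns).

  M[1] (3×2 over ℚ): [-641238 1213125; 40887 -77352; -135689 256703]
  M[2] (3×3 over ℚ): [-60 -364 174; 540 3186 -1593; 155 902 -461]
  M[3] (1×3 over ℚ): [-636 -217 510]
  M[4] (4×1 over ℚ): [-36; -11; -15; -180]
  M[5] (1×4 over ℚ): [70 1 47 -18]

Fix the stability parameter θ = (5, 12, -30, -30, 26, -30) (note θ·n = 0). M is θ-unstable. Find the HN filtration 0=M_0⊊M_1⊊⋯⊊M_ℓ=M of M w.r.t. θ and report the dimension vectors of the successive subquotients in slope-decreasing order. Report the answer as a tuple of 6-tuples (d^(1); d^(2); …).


Interval decomposition of M: I[1,3], I[1,6], I[2,2], I[3,3], I[5,5]^3.
HN type (ℓ=6): μ^(1)=26; μ^(2)=12; μ^(3)=-2; μ^(4)=-13/3; μ^(5)=-43/4; μ^(6)=-30

((0, 0, 0, 0, 3, 0); (0, 1, 0, 0, 0, 0); (0, 0, 0, 0, 1, 1); (1, 1, 1, 0, 0, 0); (1, 1, 1, 1, 0, 0); (0, 0, 1, 0, 0, 0))


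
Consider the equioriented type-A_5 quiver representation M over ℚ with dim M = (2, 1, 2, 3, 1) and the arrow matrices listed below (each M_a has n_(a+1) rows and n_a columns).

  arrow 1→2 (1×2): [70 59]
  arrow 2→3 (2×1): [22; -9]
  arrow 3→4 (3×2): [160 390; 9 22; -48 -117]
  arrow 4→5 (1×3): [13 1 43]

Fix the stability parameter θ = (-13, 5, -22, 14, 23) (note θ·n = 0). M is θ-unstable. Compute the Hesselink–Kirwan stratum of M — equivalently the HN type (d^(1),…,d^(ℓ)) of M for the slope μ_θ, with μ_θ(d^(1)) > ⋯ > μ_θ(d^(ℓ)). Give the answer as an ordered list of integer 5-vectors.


Via rank(M_{q-1}∘⋯∘M_p): M ≅ I[1,1], I[1,5], I[3,4], I[4,4].
μ_θ-semistable layers: μ^(1)=23; μ^(2)=14; μ^(3)=-17/2; μ^(4)=-13; μ^(5)=-22

((0, 0, 0, 0, 1); (0, 0, 0, 3, 0); (0, 1, 1, 0, 0); (2, 0, 0, 0, 0); (0, 0, 1, 0, 0))


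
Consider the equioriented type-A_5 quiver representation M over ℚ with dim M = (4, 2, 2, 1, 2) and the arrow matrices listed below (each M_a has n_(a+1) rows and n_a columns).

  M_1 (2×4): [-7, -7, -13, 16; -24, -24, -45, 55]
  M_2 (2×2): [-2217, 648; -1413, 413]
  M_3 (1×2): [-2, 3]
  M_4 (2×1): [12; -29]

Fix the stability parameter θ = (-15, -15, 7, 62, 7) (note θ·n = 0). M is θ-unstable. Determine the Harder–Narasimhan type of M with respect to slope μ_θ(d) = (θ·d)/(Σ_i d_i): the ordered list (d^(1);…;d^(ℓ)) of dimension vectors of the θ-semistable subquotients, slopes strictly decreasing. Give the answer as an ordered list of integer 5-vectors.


Via rank(M_{q-1}∘⋯∘M_p): M ≅ I[1,1]^2, I[1,3], I[1,5], I[5,5].
μ_θ-semistable layers: μ^(1)=69/2; μ^(2)=7; μ^(3)=-15

((0, 0, 0, 1, 1); (0, 0, 2, 0, 1); (4, 2, 0, 0, 0))


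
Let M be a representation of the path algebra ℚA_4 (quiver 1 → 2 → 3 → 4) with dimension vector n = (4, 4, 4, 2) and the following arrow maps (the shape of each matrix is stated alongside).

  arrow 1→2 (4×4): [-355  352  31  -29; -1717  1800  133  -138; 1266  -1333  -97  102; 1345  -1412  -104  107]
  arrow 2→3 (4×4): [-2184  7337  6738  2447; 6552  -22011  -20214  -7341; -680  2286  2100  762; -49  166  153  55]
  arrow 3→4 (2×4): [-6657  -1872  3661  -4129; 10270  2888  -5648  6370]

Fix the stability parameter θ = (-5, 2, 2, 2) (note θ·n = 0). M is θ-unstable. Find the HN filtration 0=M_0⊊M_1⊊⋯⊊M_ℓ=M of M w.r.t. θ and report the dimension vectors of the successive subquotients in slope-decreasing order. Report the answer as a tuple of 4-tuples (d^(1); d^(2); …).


Barcode: M ≅ I[1,2]^2, I[1,3], I[1,4], I[3,3], I[3,4]. HN layers by μ_θ (2 steps, strictly decreasing):
  μ^(1)=2; μ^(2)=-5

((0, 4, 4, 2); (4, 0, 0, 0))


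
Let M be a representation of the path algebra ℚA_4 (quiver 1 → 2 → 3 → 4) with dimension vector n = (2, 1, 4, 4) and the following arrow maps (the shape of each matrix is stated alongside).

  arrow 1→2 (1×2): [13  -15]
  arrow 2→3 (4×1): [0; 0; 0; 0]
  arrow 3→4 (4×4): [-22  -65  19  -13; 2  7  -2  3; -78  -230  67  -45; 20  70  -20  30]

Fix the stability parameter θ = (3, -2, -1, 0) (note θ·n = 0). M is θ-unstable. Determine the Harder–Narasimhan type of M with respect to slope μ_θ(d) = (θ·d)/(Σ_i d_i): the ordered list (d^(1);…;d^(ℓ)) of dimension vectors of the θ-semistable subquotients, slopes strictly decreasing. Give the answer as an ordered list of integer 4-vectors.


Barcode: M ≅ I[1,1], I[1,2], I[3,3], I[3,4]^3, I[4,4]. HN layers by μ_θ (4 steps, strictly decreasing):
  μ^(1)=3; μ^(2)=1/2; μ^(3)=0; μ^(4)=-1

((1, 0, 0, 0); (1, 1, 0, 0); (0, 0, 0, 4); (0, 0, 4, 0))


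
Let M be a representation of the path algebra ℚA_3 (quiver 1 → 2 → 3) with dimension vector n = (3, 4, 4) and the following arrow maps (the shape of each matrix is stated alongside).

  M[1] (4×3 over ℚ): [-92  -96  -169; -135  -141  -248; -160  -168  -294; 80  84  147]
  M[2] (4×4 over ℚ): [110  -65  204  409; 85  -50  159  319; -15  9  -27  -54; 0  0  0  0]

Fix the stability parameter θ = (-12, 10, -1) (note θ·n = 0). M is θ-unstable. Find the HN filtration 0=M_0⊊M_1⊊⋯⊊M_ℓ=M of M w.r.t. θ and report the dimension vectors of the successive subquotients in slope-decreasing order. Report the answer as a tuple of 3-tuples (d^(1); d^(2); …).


Interval decomposition of M: I[1,1], I[1,2], I[1,3], I[2,2], I[2,3], I[3,3]^2.
HN type (ℓ=4): μ^(1)=10; μ^(2)=9/2; μ^(3)=-1; μ^(4)=-12

((0, 2, 0); (0, 2, 2); (0, 0, 2); (3, 0, 0))


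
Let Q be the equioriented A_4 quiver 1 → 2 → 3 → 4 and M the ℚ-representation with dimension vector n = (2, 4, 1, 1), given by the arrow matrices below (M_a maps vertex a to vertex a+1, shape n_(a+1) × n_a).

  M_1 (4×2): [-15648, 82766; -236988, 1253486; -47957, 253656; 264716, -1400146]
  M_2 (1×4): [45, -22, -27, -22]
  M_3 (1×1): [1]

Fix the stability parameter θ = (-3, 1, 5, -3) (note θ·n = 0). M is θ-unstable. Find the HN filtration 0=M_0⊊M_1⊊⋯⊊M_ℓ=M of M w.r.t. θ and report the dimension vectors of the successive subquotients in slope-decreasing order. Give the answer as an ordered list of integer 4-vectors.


Via rank(M_{q-1}∘⋯∘M_p): M ≅ I[1,2], I[1,4], I[2,2]^2.
μ_θ-semistable layers: μ^(1)=1; μ^(2)=-3

((0, 4, 1, 1); (2, 0, 0, 0))


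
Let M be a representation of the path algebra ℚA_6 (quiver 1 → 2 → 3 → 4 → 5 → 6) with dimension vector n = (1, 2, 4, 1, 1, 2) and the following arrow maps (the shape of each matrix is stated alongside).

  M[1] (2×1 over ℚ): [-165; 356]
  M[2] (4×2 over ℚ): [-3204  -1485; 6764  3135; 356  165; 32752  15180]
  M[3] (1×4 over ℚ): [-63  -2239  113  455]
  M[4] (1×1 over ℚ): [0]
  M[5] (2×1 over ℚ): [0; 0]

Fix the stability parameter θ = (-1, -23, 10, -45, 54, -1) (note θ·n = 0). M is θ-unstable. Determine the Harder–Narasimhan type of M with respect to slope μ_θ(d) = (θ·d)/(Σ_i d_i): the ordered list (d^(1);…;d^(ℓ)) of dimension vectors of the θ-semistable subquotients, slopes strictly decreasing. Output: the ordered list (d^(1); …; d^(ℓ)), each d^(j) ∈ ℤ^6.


Via rank(M_{q-1}∘⋯∘M_p): M ≅ I[1,2], I[2,4], I[3,3]^3, I[5,5], I[6,6]^2.
μ_θ-semistable layers: μ^(1)=54; μ^(2)=10; μ^(3)=-1; μ^(4)=-12; μ^(5)=-35/2; μ^(6)=-23

((0, 0, 0, 0, 1, 0); (0, 0, 3, 0, 0, 0); (0, 0, 0, 0, 0, 2); (1, 1, 0, 0, 0, 0); (0, 0, 1, 1, 0, 0); (0, 1, 0, 0, 0, 0))


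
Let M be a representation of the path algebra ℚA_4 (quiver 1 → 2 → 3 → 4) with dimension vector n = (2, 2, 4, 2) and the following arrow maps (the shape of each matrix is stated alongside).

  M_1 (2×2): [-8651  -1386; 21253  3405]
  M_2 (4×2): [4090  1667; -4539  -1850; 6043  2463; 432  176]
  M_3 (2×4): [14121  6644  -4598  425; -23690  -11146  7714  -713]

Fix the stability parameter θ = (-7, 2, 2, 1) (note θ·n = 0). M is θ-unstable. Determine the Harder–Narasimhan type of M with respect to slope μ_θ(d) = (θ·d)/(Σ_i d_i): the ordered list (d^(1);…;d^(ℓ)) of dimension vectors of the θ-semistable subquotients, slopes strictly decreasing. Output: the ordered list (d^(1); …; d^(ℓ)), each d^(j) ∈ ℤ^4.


Interval decomposition of M: I[1,3], I[1,4], I[3,3], I[3,4].
HN type (ℓ=4): μ^(1)=2; μ^(2)=5/3; μ^(3)=3/2; μ^(4)=-7

((0, 1, 2, 0); (0, 1, 1, 1); (0, 0, 1, 1); (2, 0, 0, 0))


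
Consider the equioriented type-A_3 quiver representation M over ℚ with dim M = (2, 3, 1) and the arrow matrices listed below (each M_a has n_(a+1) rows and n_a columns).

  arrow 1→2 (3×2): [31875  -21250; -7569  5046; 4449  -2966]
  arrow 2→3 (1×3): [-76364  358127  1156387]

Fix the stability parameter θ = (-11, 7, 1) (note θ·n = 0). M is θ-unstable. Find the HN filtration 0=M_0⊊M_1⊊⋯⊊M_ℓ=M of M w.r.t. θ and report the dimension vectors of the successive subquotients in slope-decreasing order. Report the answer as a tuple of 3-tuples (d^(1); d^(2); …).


Via rank(M_{q-1}∘⋯∘M_p): M ≅ I[1,1], I[1,2], I[2,2], I[2,3].
μ_θ-semistable layers: μ^(1)=7; μ^(2)=4; μ^(3)=-11

((0, 2, 0); (0, 1, 1); (2, 0, 0))


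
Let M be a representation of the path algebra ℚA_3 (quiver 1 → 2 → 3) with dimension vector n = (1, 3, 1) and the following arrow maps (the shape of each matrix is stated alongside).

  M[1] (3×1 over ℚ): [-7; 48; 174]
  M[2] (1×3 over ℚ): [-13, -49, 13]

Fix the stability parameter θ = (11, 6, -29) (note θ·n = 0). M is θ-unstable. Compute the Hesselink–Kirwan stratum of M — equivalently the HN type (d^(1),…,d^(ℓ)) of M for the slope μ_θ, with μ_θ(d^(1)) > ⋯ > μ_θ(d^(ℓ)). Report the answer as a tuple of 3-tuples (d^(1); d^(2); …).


Via rank(M_{q-1}∘⋯∘M_p): M ≅ I[1,3], I[2,2]^2.
μ_θ-semistable layers: μ^(1)=6; μ^(2)=-4

((0, 2, 0); (1, 1, 1))


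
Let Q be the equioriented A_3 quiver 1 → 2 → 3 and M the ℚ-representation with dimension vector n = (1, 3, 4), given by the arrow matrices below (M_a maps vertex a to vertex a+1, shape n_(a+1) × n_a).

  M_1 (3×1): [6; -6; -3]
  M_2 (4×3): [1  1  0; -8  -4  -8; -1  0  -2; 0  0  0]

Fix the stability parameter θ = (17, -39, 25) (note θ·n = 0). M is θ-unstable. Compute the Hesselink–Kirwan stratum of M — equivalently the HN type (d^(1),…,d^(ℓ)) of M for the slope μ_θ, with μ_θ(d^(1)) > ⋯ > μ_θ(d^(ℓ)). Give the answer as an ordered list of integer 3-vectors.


Barcode: M ≅ I[1,2], I[2,3]^2, I[3,3]^2. HN layers by μ_θ (3 steps, strictly decreasing):
  μ^(1)=25; μ^(2)=-11; μ^(3)=-39

((0, 0, 4); (1, 1, 0); (0, 2, 0))


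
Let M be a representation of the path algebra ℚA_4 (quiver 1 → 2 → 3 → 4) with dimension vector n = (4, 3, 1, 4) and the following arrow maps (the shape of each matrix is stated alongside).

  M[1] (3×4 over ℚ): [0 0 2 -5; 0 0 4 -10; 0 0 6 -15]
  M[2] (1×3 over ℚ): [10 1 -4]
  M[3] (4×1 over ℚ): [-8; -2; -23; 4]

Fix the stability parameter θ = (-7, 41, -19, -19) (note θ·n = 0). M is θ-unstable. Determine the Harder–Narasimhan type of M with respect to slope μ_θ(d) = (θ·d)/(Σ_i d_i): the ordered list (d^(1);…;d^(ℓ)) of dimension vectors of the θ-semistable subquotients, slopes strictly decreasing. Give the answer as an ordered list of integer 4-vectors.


Interval decomposition of M: I[1,1]^3, I[1,2], I[2,2], I[2,4], I[4,4]^3.
HN type (ℓ=4): μ^(1)=41; μ^(2)=1; μ^(3)=-7; μ^(4)=-19

((0, 2, 0, 0); (0, 1, 1, 1); (4, 0, 0, 0); (0, 0, 0, 3))


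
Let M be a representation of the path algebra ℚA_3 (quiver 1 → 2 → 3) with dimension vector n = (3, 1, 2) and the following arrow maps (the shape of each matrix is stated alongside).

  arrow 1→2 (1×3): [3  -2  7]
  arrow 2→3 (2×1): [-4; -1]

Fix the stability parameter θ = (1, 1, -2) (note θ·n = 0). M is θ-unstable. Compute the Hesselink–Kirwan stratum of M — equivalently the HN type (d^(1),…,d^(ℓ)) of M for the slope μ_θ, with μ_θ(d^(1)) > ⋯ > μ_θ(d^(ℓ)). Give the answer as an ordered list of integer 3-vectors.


Barcode: M ≅ I[1,1]^2, I[1,3], I[3,3]. HN layers by μ_θ (3 steps, strictly decreasing):
  μ^(1)=1; μ^(2)=0; μ^(3)=-2

((2, 0, 0); (1, 1, 1); (0, 0, 1))


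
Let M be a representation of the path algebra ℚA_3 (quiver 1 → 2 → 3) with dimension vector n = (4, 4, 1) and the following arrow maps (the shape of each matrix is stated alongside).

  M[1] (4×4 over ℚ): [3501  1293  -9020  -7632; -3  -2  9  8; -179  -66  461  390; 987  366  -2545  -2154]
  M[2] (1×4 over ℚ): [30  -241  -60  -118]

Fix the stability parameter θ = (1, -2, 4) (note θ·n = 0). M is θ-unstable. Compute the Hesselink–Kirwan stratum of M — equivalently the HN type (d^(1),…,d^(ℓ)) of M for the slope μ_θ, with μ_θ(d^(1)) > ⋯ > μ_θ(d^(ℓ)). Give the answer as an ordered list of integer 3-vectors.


Via rank(M_{q-1}∘⋯∘M_p): M ≅ I[1,1], I[1,2]^2, I[1,3], I[2,2].
μ_θ-semistable layers: μ^(1)=4; μ^(2)=1; μ^(3)=-1/2; μ^(4)=-2

((0, 0, 1); (1, 0, 0); (3, 3, 0); (0, 1, 0))


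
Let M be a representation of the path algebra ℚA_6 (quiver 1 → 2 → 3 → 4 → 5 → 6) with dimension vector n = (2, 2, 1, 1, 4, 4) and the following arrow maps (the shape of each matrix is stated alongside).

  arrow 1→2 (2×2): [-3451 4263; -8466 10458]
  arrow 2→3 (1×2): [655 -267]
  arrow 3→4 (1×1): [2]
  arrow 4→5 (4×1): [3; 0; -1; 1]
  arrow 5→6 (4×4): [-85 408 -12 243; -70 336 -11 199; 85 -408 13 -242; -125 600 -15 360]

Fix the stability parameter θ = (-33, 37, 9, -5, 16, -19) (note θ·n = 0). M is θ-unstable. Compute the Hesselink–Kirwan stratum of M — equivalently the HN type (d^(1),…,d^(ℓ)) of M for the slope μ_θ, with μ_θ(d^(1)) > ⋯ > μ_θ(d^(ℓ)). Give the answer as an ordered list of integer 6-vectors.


Barcode: M ≅ I[1,1], I[1,5], I[2,2], I[5,5], I[5,6]^2, I[6,6]^2. HN layers by μ_θ (6 steps, strictly decreasing):
  μ^(1)=37; μ^(2)=16; μ^(3)=41/3; μ^(4)=-3/2; μ^(5)=-19; μ^(6)=-33

((0, 1, 0, 0, 0, 0); (0, 0, 0, 0, 2, 0); (0, 1, 1, 1, 0, 0); (0, 0, 0, 0, 2, 2); (0, 0, 0, 0, 0, 2); (2, 0, 0, 0, 0, 0))


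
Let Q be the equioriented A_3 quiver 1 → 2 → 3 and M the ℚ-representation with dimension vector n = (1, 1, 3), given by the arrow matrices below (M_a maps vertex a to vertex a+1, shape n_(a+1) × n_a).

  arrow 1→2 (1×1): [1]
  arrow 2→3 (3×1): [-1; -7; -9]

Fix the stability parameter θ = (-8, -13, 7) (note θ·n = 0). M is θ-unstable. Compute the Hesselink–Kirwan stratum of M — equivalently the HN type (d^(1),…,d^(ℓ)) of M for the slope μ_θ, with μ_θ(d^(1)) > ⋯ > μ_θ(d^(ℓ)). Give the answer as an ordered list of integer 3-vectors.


Barcode: M ≅ I[1,3], I[3,3]^2. HN layers by μ_θ (2 steps, strictly decreasing):
  μ^(1)=7; μ^(2)=-21/2

((0, 0, 3); (1, 1, 0))


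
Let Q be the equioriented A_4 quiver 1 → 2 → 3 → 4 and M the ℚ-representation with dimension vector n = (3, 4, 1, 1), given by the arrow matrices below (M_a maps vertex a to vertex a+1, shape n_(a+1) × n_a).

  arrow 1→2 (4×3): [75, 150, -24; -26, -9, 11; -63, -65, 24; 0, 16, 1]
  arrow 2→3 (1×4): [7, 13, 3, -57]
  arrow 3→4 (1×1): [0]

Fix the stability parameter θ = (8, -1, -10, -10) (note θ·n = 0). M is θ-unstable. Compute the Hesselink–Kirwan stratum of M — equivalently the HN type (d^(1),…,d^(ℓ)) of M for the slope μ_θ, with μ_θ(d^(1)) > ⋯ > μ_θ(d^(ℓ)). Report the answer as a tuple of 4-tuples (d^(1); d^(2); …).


Via rank(M_{q-1}∘⋯∘M_p): M ≅ I[1,2]^2, I[1,3], I[2,2], I[4,4].
μ_θ-semistable layers: μ^(1)=7/2; μ^(2)=-1; μ^(3)=-10

((2, 2, 0, 0); (1, 2, 1, 0); (0, 0, 0, 1))


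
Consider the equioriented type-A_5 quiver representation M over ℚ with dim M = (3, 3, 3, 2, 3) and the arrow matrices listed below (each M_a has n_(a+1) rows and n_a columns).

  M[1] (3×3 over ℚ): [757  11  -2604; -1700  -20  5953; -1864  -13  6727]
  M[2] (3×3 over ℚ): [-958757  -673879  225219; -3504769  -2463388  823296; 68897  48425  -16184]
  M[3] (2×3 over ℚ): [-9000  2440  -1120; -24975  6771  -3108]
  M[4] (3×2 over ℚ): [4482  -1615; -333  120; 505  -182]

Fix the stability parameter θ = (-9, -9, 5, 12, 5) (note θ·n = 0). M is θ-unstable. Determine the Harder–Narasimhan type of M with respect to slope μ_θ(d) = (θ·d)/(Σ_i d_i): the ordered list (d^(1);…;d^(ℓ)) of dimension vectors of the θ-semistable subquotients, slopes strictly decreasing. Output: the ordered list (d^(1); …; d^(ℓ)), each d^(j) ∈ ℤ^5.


Interval decomposition of M: I[1,3]^2, I[1,5], I[4,5], I[5,5].
HN type (ℓ=3): μ^(1)=17/2; μ^(2)=5; μ^(3)=-9

((0, 0, 0, 2, 2); (0, 0, 3, 0, 1); (3, 3, 0, 0, 0))
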